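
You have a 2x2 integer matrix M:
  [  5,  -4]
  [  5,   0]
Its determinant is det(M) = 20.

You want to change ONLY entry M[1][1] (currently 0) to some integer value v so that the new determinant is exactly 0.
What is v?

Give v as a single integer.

det is linear in entry M[1][1]: det = old_det + (v - 0) * C_11
Cofactor C_11 = 5
Want det = 0: 20 + (v - 0) * 5 = 0
  (v - 0) = -20 / 5 = -4
  v = 0 + (-4) = -4

Answer: -4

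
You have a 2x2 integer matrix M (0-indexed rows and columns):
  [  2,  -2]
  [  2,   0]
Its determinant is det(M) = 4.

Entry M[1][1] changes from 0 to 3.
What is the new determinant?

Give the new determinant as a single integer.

det is linear in row 1: changing M[1][1] by delta changes det by delta * cofactor(1,1).
Cofactor C_11 = (-1)^(1+1) * minor(1,1) = 2
Entry delta = 3 - 0 = 3
Det delta = 3 * 2 = 6
New det = 4 + 6 = 10

Answer: 10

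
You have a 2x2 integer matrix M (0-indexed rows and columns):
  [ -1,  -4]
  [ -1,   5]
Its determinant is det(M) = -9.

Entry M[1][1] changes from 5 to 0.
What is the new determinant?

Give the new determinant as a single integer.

det is linear in row 1: changing M[1][1] by delta changes det by delta * cofactor(1,1).
Cofactor C_11 = (-1)^(1+1) * minor(1,1) = -1
Entry delta = 0 - 5 = -5
Det delta = -5 * -1 = 5
New det = -9 + 5 = -4

Answer: -4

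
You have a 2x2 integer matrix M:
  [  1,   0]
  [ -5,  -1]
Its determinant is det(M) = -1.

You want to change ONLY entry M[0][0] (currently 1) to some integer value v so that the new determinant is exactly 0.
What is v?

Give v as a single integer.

Answer: 0

Derivation:
det is linear in entry M[0][0]: det = old_det + (v - 1) * C_00
Cofactor C_00 = -1
Want det = 0: -1 + (v - 1) * -1 = 0
  (v - 1) = 1 / -1 = -1
  v = 1 + (-1) = 0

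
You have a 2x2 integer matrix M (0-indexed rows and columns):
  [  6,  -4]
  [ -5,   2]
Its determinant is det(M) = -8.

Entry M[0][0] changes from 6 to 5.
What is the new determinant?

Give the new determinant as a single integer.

det is linear in row 0: changing M[0][0] by delta changes det by delta * cofactor(0,0).
Cofactor C_00 = (-1)^(0+0) * minor(0,0) = 2
Entry delta = 5 - 6 = -1
Det delta = -1 * 2 = -2
New det = -8 + -2 = -10

Answer: -10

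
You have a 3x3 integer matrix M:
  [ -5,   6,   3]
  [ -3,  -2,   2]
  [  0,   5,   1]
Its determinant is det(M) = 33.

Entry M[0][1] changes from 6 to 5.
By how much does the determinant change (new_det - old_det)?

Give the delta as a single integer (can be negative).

Cofactor C_01 = 3
Entry delta = 5 - 6 = -1
Det delta = entry_delta * cofactor = -1 * 3 = -3

Answer: -3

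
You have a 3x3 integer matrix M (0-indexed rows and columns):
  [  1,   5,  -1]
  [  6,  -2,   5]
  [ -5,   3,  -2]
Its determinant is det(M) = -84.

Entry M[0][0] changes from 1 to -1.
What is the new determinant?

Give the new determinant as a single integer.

det is linear in row 0: changing M[0][0] by delta changes det by delta * cofactor(0,0).
Cofactor C_00 = (-1)^(0+0) * minor(0,0) = -11
Entry delta = -1 - 1 = -2
Det delta = -2 * -11 = 22
New det = -84 + 22 = -62

Answer: -62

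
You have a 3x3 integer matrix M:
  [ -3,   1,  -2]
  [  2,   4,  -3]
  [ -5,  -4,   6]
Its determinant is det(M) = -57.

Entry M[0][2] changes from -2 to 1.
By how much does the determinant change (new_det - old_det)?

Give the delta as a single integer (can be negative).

Answer: 36

Derivation:
Cofactor C_02 = 12
Entry delta = 1 - -2 = 3
Det delta = entry_delta * cofactor = 3 * 12 = 36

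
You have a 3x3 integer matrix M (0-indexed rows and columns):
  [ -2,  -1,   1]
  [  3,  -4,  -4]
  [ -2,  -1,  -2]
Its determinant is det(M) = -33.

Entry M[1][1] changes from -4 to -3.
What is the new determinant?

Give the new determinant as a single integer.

Answer: -27

Derivation:
det is linear in row 1: changing M[1][1] by delta changes det by delta * cofactor(1,1).
Cofactor C_11 = (-1)^(1+1) * minor(1,1) = 6
Entry delta = -3 - -4 = 1
Det delta = 1 * 6 = 6
New det = -33 + 6 = -27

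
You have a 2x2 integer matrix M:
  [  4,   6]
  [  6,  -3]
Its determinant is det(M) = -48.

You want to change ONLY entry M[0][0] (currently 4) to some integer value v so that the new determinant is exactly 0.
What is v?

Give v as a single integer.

det is linear in entry M[0][0]: det = old_det + (v - 4) * C_00
Cofactor C_00 = -3
Want det = 0: -48 + (v - 4) * -3 = 0
  (v - 4) = 48 / -3 = -16
  v = 4 + (-16) = -12

Answer: -12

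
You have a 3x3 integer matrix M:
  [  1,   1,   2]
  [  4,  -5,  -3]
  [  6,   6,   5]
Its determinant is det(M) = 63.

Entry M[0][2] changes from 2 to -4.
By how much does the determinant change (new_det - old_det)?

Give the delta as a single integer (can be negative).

Cofactor C_02 = 54
Entry delta = -4 - 2 = -6
Det delta = entry_delta * cofactor = -6 * 54 = -324

Answer: -324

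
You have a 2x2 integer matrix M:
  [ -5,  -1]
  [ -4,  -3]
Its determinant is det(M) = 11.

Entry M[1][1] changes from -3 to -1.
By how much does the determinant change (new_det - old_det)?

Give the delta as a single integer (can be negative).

Cofactor C_11 = -5
Entry delta = -1 - -3 = 2
Det delta = entry_delta * cofactor = 2 * -5 = -10

Answer: -10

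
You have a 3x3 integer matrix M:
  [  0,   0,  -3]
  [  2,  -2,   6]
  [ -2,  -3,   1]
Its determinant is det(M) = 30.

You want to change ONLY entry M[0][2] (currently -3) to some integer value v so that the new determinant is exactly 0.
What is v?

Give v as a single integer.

Answer: 0

Derivation:
det is linear in entry M[0][2]: det = old_det + (v - -3) * C_02
Cofactor C_02 = -10
Want det = 0: 30 + (v - -3) * -10 = 0
  (v - -3) = -30 / -10 = 3
  v = -3 + (3) = 0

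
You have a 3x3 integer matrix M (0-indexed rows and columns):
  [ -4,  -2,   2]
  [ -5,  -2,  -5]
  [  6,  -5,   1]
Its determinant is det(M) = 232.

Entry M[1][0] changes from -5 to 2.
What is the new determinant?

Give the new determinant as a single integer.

det is linear in row 1: changing M[1][0] by delta changes det by delta * cofactor(1,0).
Cofactor C_10 = (-1)^(1+0) * minor(1,0) = -8
Entry delta = 2 - -5 = 7
Det delta = 7 * -8 = -56
New det = 232 + -56 = 176

Answer: 176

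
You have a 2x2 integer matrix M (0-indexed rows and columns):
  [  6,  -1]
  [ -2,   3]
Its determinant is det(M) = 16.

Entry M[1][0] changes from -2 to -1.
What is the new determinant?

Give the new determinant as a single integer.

det is linear in row 1: changing M[1][0] by delta changes det by delta * cofactor(1,0).
Cofactor C_10 = (-1)^(1+0) * minor(1,0) = 1
Entry delta = -1 - -2 = 1
Det delta = 1 * 1 = 1
New det = 16 + 1 = 17

Answer: 17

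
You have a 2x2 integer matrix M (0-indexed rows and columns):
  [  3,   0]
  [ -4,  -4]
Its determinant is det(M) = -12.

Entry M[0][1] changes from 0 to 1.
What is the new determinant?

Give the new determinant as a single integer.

det is linear in row 0: changing M[0][1] by delta changes det by delta * cofactor(0,1).
Cofactor C_01 = (-1)^(0+1) * minor(0,1) = 4
Entry delta = 1 - 0 = 1
Det delta = 1 * 4 = 4
New det = -12 + 4 = -8

Answer: -8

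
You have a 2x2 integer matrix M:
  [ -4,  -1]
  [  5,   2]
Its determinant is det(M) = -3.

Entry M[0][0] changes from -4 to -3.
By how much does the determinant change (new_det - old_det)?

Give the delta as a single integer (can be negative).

Answer: 2

Derivation:
Cofactor C_00 = 2
Entry delta = -3 - -4 = 1
Det delta = entry_delta * cofactor = 1 * 2 = 2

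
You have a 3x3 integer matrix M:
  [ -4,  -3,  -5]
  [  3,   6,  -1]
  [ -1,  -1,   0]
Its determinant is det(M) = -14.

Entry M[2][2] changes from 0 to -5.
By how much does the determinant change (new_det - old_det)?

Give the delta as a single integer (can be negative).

Cofactor C_22 = -15
Entry delta = -5 - 0 = -5
Det delta = entry_delta * cofactor = -5 * -15 = 75

Answer: 75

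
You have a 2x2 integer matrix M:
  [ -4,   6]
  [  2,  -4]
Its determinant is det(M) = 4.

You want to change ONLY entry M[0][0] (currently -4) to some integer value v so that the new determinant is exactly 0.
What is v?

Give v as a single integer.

Answer: -3

Derivation:
det is linear in entry M[0][0]: det = old_det + (v - -4) * C_00
Cofactor C_00 = -4
Want det = 0: 4 + (v - -4) * -4 = 0
  (v - -4) = -4 / -4 = 1
  v = -4 + (1) = -3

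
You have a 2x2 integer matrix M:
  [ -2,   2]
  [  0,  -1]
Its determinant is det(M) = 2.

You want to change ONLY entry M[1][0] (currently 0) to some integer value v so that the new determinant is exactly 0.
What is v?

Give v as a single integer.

Answer: 1

Derivation:
det is linear in entry M[1][0]: det = old_det + (v - 0) * C_10
Cofactor C_10 = -2
Want det = 0: 2 + (v - 0) * -2 = 0
  (v - 0) = -2 / -2 = 1
  v = 0 + (1) = 1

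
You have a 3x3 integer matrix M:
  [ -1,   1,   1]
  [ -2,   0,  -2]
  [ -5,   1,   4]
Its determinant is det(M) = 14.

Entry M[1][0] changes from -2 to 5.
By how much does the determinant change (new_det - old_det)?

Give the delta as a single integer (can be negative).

Answer: -21

Derivation:
Cofactor C_10 = -3
Entry delta = 5 - -2 = 7
Det delta = entry_delta * cofactor = 7 * -3 = -21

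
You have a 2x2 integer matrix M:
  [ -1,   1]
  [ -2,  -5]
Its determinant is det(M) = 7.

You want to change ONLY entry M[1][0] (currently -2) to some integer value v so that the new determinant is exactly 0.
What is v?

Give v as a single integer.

det is linear in entry M[1][0]: det = old_det + (v - -2) * C_10
Cofactor C_10 = -1
Want det = 0: 7 + (v - -2) * -1 = 0
  (v - -2) = -7 / -1 = 7
  v = -2 + (7) = 5

Answer: 5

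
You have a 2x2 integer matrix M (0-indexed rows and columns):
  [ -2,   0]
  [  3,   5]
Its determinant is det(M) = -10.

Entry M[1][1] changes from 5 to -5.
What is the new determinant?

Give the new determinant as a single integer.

det is linear in row 1: changing M[1][1] by delta changes det by delta * cofactor(1,1).
Cofactor C_11 = (-1)^(1+1) * minor(1,1) = -2
Entry delta = -5 - 5 = -10
Det delta = -10 * -2 = 20
New det = -10 + 20 = 10

Answer: 10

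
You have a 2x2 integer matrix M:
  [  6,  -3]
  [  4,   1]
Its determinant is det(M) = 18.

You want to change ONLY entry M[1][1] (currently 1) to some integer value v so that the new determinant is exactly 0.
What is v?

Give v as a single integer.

det is linear in entry M[1][1]: det = old_det + (v - 1) * C_11
Cofactor C_11 = 6
Want det = 0: 18 + (v - 1) * 6 = 0
  (v - 1) = -18 / 6 = -3
  v = 1 + (-3) = -2

Answer: -2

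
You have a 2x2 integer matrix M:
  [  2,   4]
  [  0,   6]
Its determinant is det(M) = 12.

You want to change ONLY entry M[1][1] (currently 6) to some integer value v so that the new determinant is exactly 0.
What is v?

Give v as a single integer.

det is linear in entry M[1][1]: det = old_det + (v - 6) * C_11
Cofactor C_11 = 2
Want det = 0: 12 + (v - 6) * 2 = 0
  (v - 6) = -12 / 2 = -6
  v = 6 + (-6) = 0

Answer: 0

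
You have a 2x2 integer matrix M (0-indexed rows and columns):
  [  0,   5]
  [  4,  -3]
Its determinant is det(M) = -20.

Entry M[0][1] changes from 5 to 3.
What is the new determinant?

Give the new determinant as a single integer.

Answer: -12

Derivation:
det is linear in row 0: changing M[0][1] by delta changes det by delta * cofactor(0,1).
Cofactor C_01 = (-1)^(0+1) * minor(0,1) = -4
Entry delta = 3 - 5 = -2
Det delta = -2 * -4 = 8
New det = -20 + 8 = -12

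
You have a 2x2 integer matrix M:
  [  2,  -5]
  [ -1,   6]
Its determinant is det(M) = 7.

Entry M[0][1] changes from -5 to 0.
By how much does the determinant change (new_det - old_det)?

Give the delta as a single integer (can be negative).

Cofactor C_01 = 1
Entry delta = 0 - -5 = 5
Det delta = entry_delta * cofactor = 5 * 1 = 5

Answer: 5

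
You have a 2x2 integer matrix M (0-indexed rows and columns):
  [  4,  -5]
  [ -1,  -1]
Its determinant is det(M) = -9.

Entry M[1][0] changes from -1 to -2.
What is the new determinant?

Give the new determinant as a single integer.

det is linear in row 1: changing M[1][0] by delta changes det by delta * cofactor(1,0).
Cofactor C_10 = (-1)^(1+0) * minor(1,0) = 5
Entry delta = -2 - -1 = -1
Det delta = -1 * 5 = -5
New det = -9 + -5 = -14

Answer: -14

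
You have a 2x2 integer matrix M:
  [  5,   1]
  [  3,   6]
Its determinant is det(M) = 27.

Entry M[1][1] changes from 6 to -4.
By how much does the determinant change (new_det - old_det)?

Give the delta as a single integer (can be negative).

Cofactor C_11 = 5
Entry delta = -4 - 6 = -10
Det delta = entry_delta * cofactor = -10 * 5 = -50

Answer: -50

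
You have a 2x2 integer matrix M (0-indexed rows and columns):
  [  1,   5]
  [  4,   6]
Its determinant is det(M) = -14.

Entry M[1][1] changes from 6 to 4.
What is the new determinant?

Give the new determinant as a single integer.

det is linear in row 1: changing M[1][1] by delta changes det by delta * cofactor(1,1).
Cofactor C_11 = (-1)^(1+1) * minor(1,1) = 1
Entry delta = 4 - 6 = -2
Det delta = -2 * 1 = -2
New det = -14 + -2 = -16

Answer: -16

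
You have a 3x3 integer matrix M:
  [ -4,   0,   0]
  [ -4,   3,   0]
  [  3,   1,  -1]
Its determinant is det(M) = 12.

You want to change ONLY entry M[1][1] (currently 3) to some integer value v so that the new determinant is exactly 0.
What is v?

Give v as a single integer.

Answer: 0

Derivation:
det is linear in entry M[1][1]: det = old_det + (v - 3) * C_11
Cofactor C_11 = 4
Want det = 0: 12 + (v - 3) * 4 = 0
  (v - 3) = -12 / 4 = -3
  v = 3 + (-3) = 0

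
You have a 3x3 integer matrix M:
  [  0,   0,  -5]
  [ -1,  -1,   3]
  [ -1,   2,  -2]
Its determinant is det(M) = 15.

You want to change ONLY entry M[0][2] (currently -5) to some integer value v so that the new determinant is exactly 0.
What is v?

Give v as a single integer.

det is linear in entry M[0][2]: det = old_det + (v - -5) * C_02
Cofactor C_02 = -3
Want det = 0: 15 + (v - -5) * -3 = 0
  (v - -5) = -15 / -3 = 5
  v = -5 + (5) = 0

Answer: 0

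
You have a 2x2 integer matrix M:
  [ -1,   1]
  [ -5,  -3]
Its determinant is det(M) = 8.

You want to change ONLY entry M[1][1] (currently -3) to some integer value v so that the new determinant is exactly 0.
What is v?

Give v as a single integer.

Answer: 5

Derivation:
det is linear in entry M[1][1]: det = old_det + (v - -3) * C_11
Cofactor C_11 = -1
Want det = 0: 8 + (v - -3) * -1 = 0
  (v - -3) = -8 / -1 = 8
  v = -3 + (8) = 5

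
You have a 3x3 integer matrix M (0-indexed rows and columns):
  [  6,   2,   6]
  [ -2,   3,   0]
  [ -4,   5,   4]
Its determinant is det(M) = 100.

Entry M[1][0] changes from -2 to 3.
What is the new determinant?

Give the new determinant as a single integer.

Answer: 210

Derivation:
det is linear in row 1: changing M[1][0] by delta changes det by delta * cofactor(1,0).
Cofactor C_10 = (-1)^(1+0) * minor(1,0) = 22
Entry delta = 3 - -2 = 5
Det delta = 5 * 22 = 110
New det = 100 + 110 = 210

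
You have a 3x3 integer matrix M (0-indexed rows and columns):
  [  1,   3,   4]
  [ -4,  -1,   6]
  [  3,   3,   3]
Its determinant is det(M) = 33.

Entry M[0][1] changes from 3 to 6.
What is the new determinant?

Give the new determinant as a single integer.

Answer: 123

Derivation:
det is linear in row 0: changing M[0][1] by delta changes det by delta * cofactor(0,1).
Cofactor C_01 = (-1)^(0+1) * minor(0,1) = 30
Entry delta = 6 - 3 = 3
Det delta = 3 * 30 = 90
New det = 33 + 90 = 123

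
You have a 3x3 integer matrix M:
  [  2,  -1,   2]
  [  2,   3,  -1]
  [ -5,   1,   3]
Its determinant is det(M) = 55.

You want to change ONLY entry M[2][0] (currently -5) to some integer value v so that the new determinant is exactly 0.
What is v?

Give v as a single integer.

det is linear in entry M[2][0]: det = old_det + (v - -5) * C_20
Cofactor C_20 = -5
Want det = 0: 55 + (v - -5) * -5 = 0
  (v - -5) = -55 / -5 = 11
  v = -5 + (11) = 6

Answer: 6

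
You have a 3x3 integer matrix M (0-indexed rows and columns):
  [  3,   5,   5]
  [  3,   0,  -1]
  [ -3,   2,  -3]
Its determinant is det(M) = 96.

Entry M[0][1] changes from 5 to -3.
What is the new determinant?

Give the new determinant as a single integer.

Answer: 0

Derivation:
det is linear in row 0: changing M[0][1] by delta changes det by delta * cofactor(0,1).
Cofactor C_01 = (-1)^(0+1) * minor(0,1) = 12
Entry delta = -3 - 5 = -8
Det delta = -8 * 12 = -96
New det = 96 + -96 = 0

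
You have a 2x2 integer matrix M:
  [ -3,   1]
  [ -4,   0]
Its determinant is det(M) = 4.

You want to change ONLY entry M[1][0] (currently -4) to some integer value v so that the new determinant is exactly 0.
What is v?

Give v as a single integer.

Answer: 0

Derivation:
det is linear in entry M[1][0]: det = old_det + (v - -4) * C_10
Cofactor C_10 = -1
Want det = 0: 4 + (v - -4) * -1 = 0
  (v - -4) = -4 / -1 = 4
  v = -4 + (4) = 0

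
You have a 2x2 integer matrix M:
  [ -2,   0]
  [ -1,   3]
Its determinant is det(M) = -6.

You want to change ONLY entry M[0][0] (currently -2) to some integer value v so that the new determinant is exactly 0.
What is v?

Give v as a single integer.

Answer: 0

Derivation:
det is linear in entry M[0][0]: det = old_det + (v - -2) * C_00
Cofactor C_00 = 3
Want det = 0: -6 + (v - -2) * 3 = 0
  (v - -2) = 6 / 3 = 2
  v = -2 + (2) = 0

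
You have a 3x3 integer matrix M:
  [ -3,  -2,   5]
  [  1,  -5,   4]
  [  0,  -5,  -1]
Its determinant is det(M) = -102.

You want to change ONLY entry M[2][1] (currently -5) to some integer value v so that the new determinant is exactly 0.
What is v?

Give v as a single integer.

det is linear in entry M[2][1]: det = old_det + (v - -5) * C_21
Cofactor C_21 = 17
Want det = 0: -102 + (v - -5) * 17 = 0
  (v - -5) = 102 / 17 = 6
  v = -5 + (6) = 1

Answer: 1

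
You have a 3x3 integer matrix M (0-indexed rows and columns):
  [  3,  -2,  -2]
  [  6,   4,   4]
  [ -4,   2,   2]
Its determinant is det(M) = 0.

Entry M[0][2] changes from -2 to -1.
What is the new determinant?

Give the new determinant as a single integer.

Answer: 28

Derivation:
det is linear in row 0: changing M[0][2] by delta changes det by delta * cofactor(0,2).
Cofactor C_02 = (-1)^(0+2) * minor(0,2) = 28
Entry delta = -1 - -2 = 1
Det delta = 1 * 28 = 28
New det = 0 + 28 = 28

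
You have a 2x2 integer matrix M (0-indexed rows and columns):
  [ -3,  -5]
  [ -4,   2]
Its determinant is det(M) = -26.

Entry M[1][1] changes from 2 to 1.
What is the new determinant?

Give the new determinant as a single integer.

det is linear in row 1: changing M[1][1] by delta changes det by delta * cofactor(1,1).
Cofactor C_11 = (-1)^(1+1) * minor(1,1) = -3
Entry delta = 1 - 2 = -1
Det delta = -1 * -3 = 3
New det = -26 + 3 = -23

Answer: -23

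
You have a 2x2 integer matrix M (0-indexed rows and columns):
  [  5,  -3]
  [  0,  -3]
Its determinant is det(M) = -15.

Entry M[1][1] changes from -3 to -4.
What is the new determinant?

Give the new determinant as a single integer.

det is linear in row 1: changing M[1][1] by delta changes det by delta * cofactor(1,1).
Cofactor C_11 = (-1)^(1+1) * minor(1,1) = 5
Entry delta = -4 - -3 = -1
Det delta = -1 * 5 = -5
New det = -15 + -5 = -20

Answer: -20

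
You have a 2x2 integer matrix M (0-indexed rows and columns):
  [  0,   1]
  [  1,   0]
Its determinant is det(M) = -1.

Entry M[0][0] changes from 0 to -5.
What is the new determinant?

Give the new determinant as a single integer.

det is linear in row 0: changing M[0][0] by delta changes det by delta * cofactor(0,0).
Cofactor C_00 = (-1)^(0+0) * minor(0,0) = 0
Entry delta = -5 - 0 = -5
Det delta = -5 * 0 = 0
New det = -1 + 0 = -1

Answer: -1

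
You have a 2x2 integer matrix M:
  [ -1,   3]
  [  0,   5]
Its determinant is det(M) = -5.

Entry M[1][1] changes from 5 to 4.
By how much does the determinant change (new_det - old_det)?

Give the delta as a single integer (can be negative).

Answer: 1

Derivation:
Cofactor C_11 = -1
Entry delta = 4 - 5 = -1
Det delta = entry_delta * cofactor = -1 * -1 = 1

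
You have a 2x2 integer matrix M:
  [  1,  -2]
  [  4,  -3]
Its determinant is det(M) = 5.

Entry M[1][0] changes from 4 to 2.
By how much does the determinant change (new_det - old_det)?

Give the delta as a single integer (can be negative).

Cofactor C_10 = 2
Entry delta = 2 - 4 = -2
Det delta = entry_delta * cofactor = -2 * 2 = -4

Answer: -4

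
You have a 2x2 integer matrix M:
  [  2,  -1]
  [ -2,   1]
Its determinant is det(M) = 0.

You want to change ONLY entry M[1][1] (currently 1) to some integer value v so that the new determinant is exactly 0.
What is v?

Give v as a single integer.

Answer: 1

Derivation:
det is linear in entry M[1][1]: det = old_det + (v - 1) * C_11
Cofactor C_11 = 2
Want det = 0: 0 + (v - 1) * 2 = 0
  (v - 1) = 0 / 2 = 0
  v = 1 + (0) = 1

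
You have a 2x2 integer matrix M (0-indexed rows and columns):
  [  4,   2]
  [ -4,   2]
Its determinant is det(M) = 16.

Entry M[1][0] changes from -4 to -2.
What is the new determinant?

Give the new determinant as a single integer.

det is linear in row 1: changing M[1][0] by delta changes det by delta * cofactor(1,0).
Cofactor C_10 = (-1)^(1+0) * minor(1,0) = -2
Entry delta = -2 - -4 = 2
Det delta = 2 * -2 = -4
New det = 16 + -4 = 12

Answer: 12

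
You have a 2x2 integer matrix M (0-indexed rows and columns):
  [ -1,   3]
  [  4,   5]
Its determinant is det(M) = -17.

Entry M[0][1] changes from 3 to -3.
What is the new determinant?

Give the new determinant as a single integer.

Answer: 7

Derivation:
det is linear in row 0: changing M[0][1] by delta changes det by delta * cofactor(0,1).
Cofactor C_01 = (-1)^(0+1) * minor(0,1) = -4
Entry delta = -3 - 3 = -6
Det delta = -6 * -4 = 24
New det = -17 + 24 = 7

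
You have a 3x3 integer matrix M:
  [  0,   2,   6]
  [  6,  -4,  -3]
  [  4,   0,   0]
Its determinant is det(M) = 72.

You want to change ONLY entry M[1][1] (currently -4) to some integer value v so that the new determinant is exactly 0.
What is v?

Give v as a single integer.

Answer: -1

Derivation:
det is linear in entry M[1][1]: det = old_det + (v - -4) * C_11
Cofactor C_11 = -24
Want det = 0: 72 + (v - -4) * -24 = 0
  (v - -4) = -72 / -24 = 3
  v = -4 + (3) = -1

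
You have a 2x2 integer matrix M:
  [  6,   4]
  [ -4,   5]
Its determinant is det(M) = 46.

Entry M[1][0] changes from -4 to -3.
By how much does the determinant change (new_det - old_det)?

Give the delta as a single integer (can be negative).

Answer: -4

Derivation:
Cofactor C_10 = -4
Entry delta = -3 - -4 = 1
Det delta = entry_delta * cofactor = 1 * -4 = -4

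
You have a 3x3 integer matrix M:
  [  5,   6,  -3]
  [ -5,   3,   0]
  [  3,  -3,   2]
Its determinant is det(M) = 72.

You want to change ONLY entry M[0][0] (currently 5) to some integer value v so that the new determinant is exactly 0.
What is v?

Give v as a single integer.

det is linear in entry M[0][0]: det = old_det + (v - 5) * C_00
Cofactor C_00 = 6
Want det = 0: 72 + (v - 5) * 6 = 0
  (v - 5) = -72 / 6 = -12
  v = 5 + (-12) = -7

Answer: -7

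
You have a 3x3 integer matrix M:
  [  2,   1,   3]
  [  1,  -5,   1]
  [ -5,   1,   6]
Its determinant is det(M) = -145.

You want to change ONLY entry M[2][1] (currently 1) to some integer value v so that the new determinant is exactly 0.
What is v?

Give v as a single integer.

Answer: 146

Derivation:
det is linear in entry M[2][1]: det = old_det + (v - 1) * C_21
Cofactor C_21 = 1
Want det = 0: -145 + (v - 1) * 1 = 0
  (v - 1) = 145 / 1 = 145
  v = 1 + (145) = 146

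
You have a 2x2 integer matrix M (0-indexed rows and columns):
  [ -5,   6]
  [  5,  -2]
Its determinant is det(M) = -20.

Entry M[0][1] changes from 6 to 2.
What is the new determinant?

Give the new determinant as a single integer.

det is linear in row 0: changing M[0][1] by delta changes det by delta * cofactor(0,1).
Cofactor C_01 = (-1)^(0+1) * minor(0,1) = -5
Entry delta = 2 - 6 = -4
Det delta = -4 * -5 = 20
New det = -20 + 20 = 0

Answer: 0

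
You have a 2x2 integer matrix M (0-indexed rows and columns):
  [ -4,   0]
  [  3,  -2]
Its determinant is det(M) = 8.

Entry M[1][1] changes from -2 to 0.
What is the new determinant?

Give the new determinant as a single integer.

Answer: 0

Derivation:
det is linear in row 1: changing M[1][1] by delta changes det by delta * cofactor(1,1).
Cofactor C_11 = (-1)^(1+1) * minor(1,1) = -4
Entry delta = 0 - -2 = 2
Det delta = 2 * -4 = -8
New det = 8 + -8 = 0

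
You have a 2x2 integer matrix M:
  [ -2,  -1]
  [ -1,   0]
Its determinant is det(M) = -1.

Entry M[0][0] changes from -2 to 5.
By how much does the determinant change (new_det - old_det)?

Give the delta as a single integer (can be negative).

Answer: 0

Derivation:
Cofactor C_00 = 0
Entry delta = 5 - -2 = 7
Det delta = entry_delta * cofactor = 7 * 0 = 0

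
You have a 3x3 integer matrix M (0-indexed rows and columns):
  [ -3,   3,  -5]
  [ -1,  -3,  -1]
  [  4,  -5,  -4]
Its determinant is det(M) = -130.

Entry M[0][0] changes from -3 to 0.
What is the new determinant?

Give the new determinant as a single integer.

Answer: -109

Derivation:
det is linear in row 0: changing M[0][0] by delta changes det by delta * cofactor(0,0).
Cofactor C_00 = (-1)^(0+0) * minor(0,0) = 7
Entry delta = 0 - -3 = 3
Det delta = 3 * 7 = 21
New det = -130 + 21 = -109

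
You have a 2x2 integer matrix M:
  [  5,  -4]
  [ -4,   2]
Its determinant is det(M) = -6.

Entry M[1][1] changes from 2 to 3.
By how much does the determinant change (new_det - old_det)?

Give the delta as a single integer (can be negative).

Cofactor C_11 = 5
Entry delta = 3 - 2 = 1
Det delta = entry_delta * cofactor = 1 * 5 = 5

Answer: 5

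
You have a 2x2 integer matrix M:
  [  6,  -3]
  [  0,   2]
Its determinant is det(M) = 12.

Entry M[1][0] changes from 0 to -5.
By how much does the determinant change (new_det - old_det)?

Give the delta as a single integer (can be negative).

Answer: -15

Derivation:
Cofactor C_10 = 3
Entry delta = -5 - 0 = -5
Det delta = entry_delta * cofactor = -5 * 3 = -15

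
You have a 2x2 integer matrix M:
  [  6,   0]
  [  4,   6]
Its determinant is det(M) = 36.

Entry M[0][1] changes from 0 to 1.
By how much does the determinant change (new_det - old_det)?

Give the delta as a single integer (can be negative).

Cofactor C_01 = -4
Entry delta = 1 - 0 = 1
Det delta = entry_delta * cofactor = 1 * -4 = -4

Answer: -4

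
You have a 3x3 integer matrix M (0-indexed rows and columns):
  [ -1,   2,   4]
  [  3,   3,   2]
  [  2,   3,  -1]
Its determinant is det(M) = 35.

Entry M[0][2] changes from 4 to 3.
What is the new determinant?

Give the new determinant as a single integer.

det is linear in row 0: changing M[0][2] by delta changes det by delta * cofactor(0,2).
Cofactor C_02 = (-1)^(0+2) * minor(0,2) = 3
Entry delta = 3 - 4 = -1
Det delta = -1 * 3 = -3
New det = 35 + -3 = 32

Answer: 32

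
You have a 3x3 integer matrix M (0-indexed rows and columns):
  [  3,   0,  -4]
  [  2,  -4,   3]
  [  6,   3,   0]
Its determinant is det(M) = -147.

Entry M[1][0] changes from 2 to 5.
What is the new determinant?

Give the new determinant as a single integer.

Answer: -183

Derivation:
det is linear in row 1: changing M[1][0] by delta changes det by delta * cofactor(1,0).
Cofactor C_10 = (-1)^(1+0) * minor(1,0) = -12
Entry delta = 5 - 2 = 3
Det delta = 3 * -12 = -36
New det = -147 + -36 = -183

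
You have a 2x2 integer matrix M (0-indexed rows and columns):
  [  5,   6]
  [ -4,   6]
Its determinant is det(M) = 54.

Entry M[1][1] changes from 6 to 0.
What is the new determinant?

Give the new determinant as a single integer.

det is linear in row 1: changing M[1][1] by delta changes det by delta * cofactor(1,1).
Cofactor C_11 = (-1)^(1+1) * minor(1,1) = 5
Entry delta = 0 - 6 = -6
Det delta = -6 * 5 = -30
New det = 54 + -30 = 24

Answer: 24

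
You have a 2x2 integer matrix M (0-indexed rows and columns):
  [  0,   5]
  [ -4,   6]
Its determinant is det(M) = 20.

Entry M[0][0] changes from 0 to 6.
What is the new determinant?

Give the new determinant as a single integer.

Answer: 56

Derivation:
det is linear in row 0: changing M[0][0] by delta changes det by delta * cofactor(0,0).
Cofactor C_00 = (-1)^(0+0) * minor(0,0) = 6
Entry delta = 6 - 0 = 6
Det delta = 6 * 6 = 36
New det = 20 + 36 = 56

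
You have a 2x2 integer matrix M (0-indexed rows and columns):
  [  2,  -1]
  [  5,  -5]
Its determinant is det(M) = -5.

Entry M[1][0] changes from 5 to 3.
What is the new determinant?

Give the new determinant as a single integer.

Answer: -7

Derivation:
det is linear in row 1: changing M[1][0] by delta changes det by delta * cofactor(1,0).
Cofactor C_10 = (-1)^(1+0) * minor(1,0) = 1
Entry delta = 3 - 5 = -2
Det delta = -2 * 1 = -2
New det = -5 + -2 = -7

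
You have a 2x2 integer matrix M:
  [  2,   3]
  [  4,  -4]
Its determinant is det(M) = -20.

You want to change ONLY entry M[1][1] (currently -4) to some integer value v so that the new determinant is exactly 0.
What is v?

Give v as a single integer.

Answer: 6

Derivation:
det is linear in entry M[1][1]: det = old_det + (v - -4) * C_11
Cofactor C_11 = 2
Want det = 0: -20 + (v - -4) * 2 = 0
  (v - -4) = 20 / 2 = 10
  v = -4 + (10) = 6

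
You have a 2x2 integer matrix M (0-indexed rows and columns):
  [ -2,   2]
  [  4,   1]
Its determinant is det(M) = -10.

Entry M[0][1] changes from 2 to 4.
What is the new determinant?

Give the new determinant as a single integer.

det is linear in row 0: changing M[0][1] by delta changes det by delta * cofactor(0,1).
Cofactor C_01 = (-1)^(0+1) * minor(0,1) = -4
Entry delta = 4 - 2 = 2
Det delta = 2 * -4 = -8
New det = -10 + -8 = -18

Answer: -18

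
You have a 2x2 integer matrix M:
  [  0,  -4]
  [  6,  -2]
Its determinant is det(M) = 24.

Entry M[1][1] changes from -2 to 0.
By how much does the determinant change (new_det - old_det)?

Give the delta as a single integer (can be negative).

Answer: 0

Derivation:
Cofactor C_11 = 0
Entry delta = 0 - -2 = 2
Det delta = entry_delta * cofactor = 2 * 0 = 0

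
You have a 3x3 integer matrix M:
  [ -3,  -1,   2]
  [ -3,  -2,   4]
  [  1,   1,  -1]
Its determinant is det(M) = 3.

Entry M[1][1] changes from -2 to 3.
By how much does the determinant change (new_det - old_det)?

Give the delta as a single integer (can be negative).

Cofactor C_11 = 1
Entry delta = 3 - -2 = 5
Det delta = entry_delta * cofactor = 5 * 1 = 5

Answer: 5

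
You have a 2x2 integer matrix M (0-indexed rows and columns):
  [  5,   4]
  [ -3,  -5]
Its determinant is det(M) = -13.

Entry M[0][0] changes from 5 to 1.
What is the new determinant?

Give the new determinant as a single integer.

Answer: 7

Derivation:
det is linear in row 0: changing M[0][0] by delta changes det by delta * cofactor(0,0).
Cofactor C_00 = (-1)^(0+0) * minor(0,0) = -5
Entry delta = 1 - 5 = -4
Det delta = -4 * -5 = 20
New det = -13 + 20 = 7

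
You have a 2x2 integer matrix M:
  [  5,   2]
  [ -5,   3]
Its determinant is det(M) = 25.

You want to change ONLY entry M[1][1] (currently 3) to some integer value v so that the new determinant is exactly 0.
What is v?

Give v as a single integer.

Answer: -2

Derivation:
det is linear in entry M[1][1]: det = old_det + (v - 3) * C_11
Cofactor C_11 = 5
Want det = 0: 25 + (v - 3) * 5 = 0
  (v - 3) = -25 / 5 = -5
  v = 3 + (-5) = -2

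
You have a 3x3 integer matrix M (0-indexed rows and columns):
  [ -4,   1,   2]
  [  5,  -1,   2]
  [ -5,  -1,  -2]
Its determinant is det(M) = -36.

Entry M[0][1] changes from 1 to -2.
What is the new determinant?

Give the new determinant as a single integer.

Answer: -36

Derivation:
det is linear in row 0: changing M[0][1] by delta changes det by delta * cofactor(0,1).
Cofactor C_01 = (-1)^(0+1) * minor(0,1) = 0
Entry delta = -2 - 1 = -3
Det delta = -3 * 0 = 0
New det = -36 + 0 = -36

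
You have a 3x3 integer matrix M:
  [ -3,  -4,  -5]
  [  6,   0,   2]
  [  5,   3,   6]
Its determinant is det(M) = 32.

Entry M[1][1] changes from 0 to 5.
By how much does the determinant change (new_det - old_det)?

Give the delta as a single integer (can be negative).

Answer: 35

Derivation:
Cofactor C_11 = 7
Entry delta = 5 - 0 = 5
Det delta = entry_delta * cofactor = 5 * 7 = 35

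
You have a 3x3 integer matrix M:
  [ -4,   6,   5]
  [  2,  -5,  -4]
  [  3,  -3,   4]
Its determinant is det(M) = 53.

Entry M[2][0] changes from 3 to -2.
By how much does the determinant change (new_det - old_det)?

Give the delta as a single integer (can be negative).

Answer: -5

Derivation:
Cofactor C_20 = 1
Entry delta = -2 - 3 = -5
Det delta = entry_delta * cofactor = -5 * 1 = -5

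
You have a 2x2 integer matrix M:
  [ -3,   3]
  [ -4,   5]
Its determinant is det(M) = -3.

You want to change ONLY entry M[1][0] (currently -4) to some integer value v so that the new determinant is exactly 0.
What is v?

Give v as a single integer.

Answer: -5

Derivation:
det is linear in entry M[1][0]: det = old_det + (v - -4) * C_10
Cofactor C_10 = -3
Want det = 0: -3 + (v - -4) * -3 = 0
  (v - -4) = 3 / -3 = -1
  v = -4 + (-1) = -5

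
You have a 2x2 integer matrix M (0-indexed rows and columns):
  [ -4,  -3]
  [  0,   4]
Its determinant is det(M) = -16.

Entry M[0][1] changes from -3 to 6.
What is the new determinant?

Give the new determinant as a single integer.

det is linear in row 0: changing M[0][1] by delta changes det by delta * cofactor(0,1).
Cofactor C_01 = (-1)^(0+1) * minor(0,1) = 0
Entry delta = 6 - -3 = 9
Det delta = 9 * 0 = 0
New det = -16 + 0 = -16

Answer: -16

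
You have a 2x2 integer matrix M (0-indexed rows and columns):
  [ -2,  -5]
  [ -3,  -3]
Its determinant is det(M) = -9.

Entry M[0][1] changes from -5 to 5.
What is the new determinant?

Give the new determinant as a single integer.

det is linear in row 0: changing M[0][1] by delta changes det by delta * cofactor(0,1).
Cofactor C_01 = (-1)^(0+1) * minor(0,1) = 3
Entry delta = 5 - -5 = 10
Det delta = 10 * 3 = 30
New det = -9 + 30 = 21

Answer: 21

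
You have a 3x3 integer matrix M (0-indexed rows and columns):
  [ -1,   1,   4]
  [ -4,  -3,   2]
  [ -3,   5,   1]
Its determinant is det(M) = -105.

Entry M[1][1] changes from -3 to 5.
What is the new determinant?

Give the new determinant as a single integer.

det is linear in row 1: changing M[1][1] by delta changes det by delta * cofactor(1,1).
Cofactor C_11 = (-1)^(1+1) * minor(1,1) = 11
Entry delta = 5 - -3 = 8
Det delta = 8 * 11 = 88
New det = -105 + 88 = -17

Answer: -17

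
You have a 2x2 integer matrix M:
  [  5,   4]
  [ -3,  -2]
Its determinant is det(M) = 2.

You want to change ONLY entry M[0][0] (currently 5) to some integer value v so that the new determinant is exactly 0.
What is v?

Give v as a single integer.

Answer: 6

Derivation:
det is linear in entry M[0][0]: det = old_det + (v - 5) * C_00
Cofactor C_00 = -2
Want det = 0: 2 + (v - 5) * -2 = 0
  (v - 5) = -2 / -2 = 1
  v = 5 + (1) = 6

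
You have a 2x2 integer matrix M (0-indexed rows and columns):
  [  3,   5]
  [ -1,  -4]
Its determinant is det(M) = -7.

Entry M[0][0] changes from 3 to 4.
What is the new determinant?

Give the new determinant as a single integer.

Answer: -11

Derivation:
det is linear in row 0: changing M[0][0] by delta changes det by delta * cofactor(0,0).
Cofactor C_00 = (-1)^(0+0) * minor(0,0) = -4
Entry delta = 4 - 3 = 1
Det delta = 1 * -4 = -4
New det = -7 + -4 = -11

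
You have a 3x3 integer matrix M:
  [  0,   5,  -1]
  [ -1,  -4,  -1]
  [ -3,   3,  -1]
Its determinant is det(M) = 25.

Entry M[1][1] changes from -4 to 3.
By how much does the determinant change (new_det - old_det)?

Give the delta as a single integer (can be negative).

Answer: -21

Derivation:
Cofactor C_11 = -3
Entry delta = 3 - -4 = 7
Det delta = entry_delta * cofactor = 7 * -3 = -21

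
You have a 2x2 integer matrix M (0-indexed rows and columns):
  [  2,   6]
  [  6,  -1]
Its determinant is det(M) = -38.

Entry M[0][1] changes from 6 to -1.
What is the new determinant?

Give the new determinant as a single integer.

det is linear in row 0: changing M[0][1] by delta changes det by delta * cofactor(0,1).
Cofactor C_01 = (-1)^(0+1) * minor(0,1) = -6
Entry delta = -1 - 6 = -7
Det delta = -7 * -6 = 42
New det = -38 + 42 = 4

Answer: 4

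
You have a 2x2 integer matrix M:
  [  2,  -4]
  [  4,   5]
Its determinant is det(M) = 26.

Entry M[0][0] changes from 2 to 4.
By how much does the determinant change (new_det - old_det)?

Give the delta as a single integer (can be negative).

Answer: 10

Derivation:
Cofactor C_00 = 5
Entry delta = 4 - 2 = 2
Det delta = entry_delta * cofactor = 2 * 5 = 10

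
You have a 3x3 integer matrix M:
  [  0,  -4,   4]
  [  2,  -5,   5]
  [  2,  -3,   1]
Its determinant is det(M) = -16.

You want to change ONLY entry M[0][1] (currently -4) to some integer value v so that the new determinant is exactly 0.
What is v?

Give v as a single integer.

Answer: -2

Derivation:
det is linear in entry M[0][1]: det = old_det + (v - -4) * C_01
Cofactor C_01 = 8
Want det = 0: -16 + (v - -4) * 8 = 0
  (v - -4) = 16 / 8 = 2
  v = -4 + (2) = -2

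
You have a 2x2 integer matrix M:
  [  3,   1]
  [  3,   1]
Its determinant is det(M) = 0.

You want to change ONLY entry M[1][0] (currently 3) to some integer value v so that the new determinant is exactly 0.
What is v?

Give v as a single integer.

Answer: 3

Derivation:
det is linear in entry M[1][0]: det = old_det + (v - 3) * C_10
Cofactor C_10 = -1
Want det = 0: 0 + (v - 3) * -1 = 0
  (v - 3) = 0 / -1 = 0
  v = 3 + (0) = 3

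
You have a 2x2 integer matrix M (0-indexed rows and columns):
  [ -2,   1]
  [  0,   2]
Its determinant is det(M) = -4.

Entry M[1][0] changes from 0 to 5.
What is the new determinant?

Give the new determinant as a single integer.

Answer: -9

Derivation:
det is linear in row 1: changing M[1][0] by delta changes det by delta * cofactor(1,0).
Cofactor C_10 = (-1)^(1+0) * minor(1,0) = -1
Entry delta = 5 - 0 = 5
Det delta = 5 * -1 = -5
New det = -4 + -5 = -9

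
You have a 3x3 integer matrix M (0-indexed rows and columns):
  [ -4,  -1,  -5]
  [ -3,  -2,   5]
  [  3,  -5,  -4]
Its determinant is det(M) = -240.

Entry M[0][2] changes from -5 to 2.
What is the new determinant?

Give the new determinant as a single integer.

det is linear in row 0: changing M[0][2] by delta changes det by delta * cofactor(0,2).
Cofactor C_02 = (-1)^(0+2) * minor(0,2) = 21
Entry delta = 2 - -5 = 7
Det delta = 7 * 21 = 147
New det = -240 + 147 = -93

Answer: -93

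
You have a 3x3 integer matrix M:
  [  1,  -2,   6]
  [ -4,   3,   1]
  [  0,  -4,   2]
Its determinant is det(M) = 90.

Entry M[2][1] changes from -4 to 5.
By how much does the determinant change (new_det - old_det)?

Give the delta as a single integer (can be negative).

Cofactor C_21 = -25
Entry delta = 5 - -4 = 9
Det delta = entry_delta * cofactor = 9 * -25 = -225

Answer: -225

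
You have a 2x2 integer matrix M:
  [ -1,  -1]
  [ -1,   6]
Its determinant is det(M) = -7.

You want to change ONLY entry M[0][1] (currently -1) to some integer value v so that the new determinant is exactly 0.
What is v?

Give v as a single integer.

Answer: 6

Derivation:
det is linear in entry M[0][1]: det = old_det + (v - -1) * C_01
Cofactor C_01 = 1
Want det = 0: -7 + (v - -1) * 1 = 0
  (v - -1) = 7 / 1 = 7
  v = -1 + (7) = 6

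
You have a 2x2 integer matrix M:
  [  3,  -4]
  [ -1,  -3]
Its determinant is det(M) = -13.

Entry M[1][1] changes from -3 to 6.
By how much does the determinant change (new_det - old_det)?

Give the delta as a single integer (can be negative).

Cofactor C_11 = 3
Entry delta = 6 - -3 = 9
Det delta = entry_delta * cofactor = 9 * 3 = 27

Answer: 27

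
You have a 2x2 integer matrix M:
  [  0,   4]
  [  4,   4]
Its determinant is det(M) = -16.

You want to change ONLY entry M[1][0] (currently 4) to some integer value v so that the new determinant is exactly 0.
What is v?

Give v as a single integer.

det is linear in entry M[1][0]: det = old_det + (v - 4) * C_10
Cofactor C_10 = -4
Want det = 0: -16 + (v - 4) * -4 = 0
  (v - 4) = 16 / -4 = -4
  v = 4 + (-4) = 0

Answer: 0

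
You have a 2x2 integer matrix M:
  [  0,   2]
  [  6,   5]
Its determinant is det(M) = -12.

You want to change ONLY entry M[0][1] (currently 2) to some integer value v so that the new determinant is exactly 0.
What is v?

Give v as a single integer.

det is linear in entry M[0][1]: det = old_det + (v - 2) * C_01
Cofactor C_01 = -6
Want det = 0: -12 + (v - 2) * -6 = 0
  (v - 2) = 12 / -6 = -2
  v = 2 + (-2) = 0

Answer: 0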